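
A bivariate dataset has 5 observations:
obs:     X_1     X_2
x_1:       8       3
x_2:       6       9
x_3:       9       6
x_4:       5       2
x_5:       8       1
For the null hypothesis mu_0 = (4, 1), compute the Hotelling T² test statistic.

Step 1 — sample mean vector:
  mean(X_1) = (8 + 6 + 9 + 5 + 8) / 5 = 36/5 = 7.2
  mean(X_2) = (3 + 9 + 6 + 2 + 1) / 5 = 21/5 = 4.2
  x̄ = (7.2, 4.2),  deviation x̄ - mu_0 = (7.2, 4.2) - (4, 1) = (3.2, 3.2).

Step 2 — sample covariance matrix, S[i,j] = (1/(n-1)) · Σ_k (x_{k,i} - mean_i) · (x_{k,j} - mean_j), divisor n-1 = 4:
  S[X_1,X_1] = ((0.8)·(0.8) + (-1.2)·(-1.2) + (1.8)·(1.8) + (-2.2)·(-2.2) + (0.8)·(0.8)) / 4 = 10.8/4 = 2.7
  S[X_1,X_2] = ((0.8)·(-1.2) + (-1.2)·(4.8) + (1.8)·(1.8) + (-2.2)·(-2.2) + (0.8)·(-3.2)) / 4 = -1.2/4 = -0.3
  S[X_2,X_2] = ((-1.2)·(-1.2) + (4.8)·(4.8) + (1.8)·(1.8) + (-2.2)·(-2.2) + (-3.2)·(-3.2)) / 4 = 42.8/4 = 10.7
  S = [[2.7, -0.3],
 [-0.3, 10.7]].

Step 3 — invert S. det(S) = 2.7·10.7 - (-0.3)² = 28.8.
  S^{-1} = (1/det) · [[d, -b], [-b, a]] = [[0.3715, 0.0104],
 [0.0104, 0.0937]].

Step 4 — quadratic form (x̄ - mu_0)^T · S^{-1} · (x̄ - mu_0):
  S^{-1} · (x̄ - mu_0) = (1.2222, 0.3333),
  (x̄ - mu_0)^T · [...] = (3.2)·(1.2222) + (3.2)·(0.3333) = 4.9778.

Step 5 — scale by n: T² = 5 · 4.9778 = 24.8889.

T² ≈ 24.8889


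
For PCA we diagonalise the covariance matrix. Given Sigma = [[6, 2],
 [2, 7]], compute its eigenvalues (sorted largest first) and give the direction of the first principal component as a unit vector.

Step 1 — characteristic polynomial of 2×2 Sigma:
  det(Sigma - λI) = λ² - trace · λ + det = 0.
  trace = 6 + 7 = 13, det = 6·7 - (2)² = 38.
Step 2 — discriminant:
  Δ = trace² - 4·det = 169 - 152 = 17.
Step 3 — eigenvalues:
  λ = (trace ± √Δ)/2 = (13 ± 4.1231)/2,
  λ_1 = 8.5616,  λ_2 = 4.4384.

Step 4 — unit eigenvector for λ_1: solve (Sigma - λ_1 I)v = 0. First row:
  (6 - 8.5616)·v_x + (2)·v_y = 0, i.e. (-2.5616)·v_x + (2)·v_y = 0,
  so v ∝ (b, λ_1 - a) = (2, 2.5616) = u.
  ||u|| = √((2)² + (2.5616)²) = √(10.5616) ≈ 3.2499,
  v_1 = u/||u|| ≈ (0.6154, 0.7882) (||v_1|| = 1).

λ_1 = 8.5616,  λ_2 = 4.4384;  v_1 ≈ (0.6154, 0.7882)


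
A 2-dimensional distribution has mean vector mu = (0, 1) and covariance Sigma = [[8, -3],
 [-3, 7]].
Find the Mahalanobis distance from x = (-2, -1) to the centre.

Step 1 — centre the observation: (x - mu) = (-2, -2).

Step 2 — invert Sigma. det(Sigma) = 8·7 - (-3)² = 47.
  Sigma^{-1} = (1/det) · [[d, -b], [-b, a]] = [[0.1489, 0.0638],
 [0.0638, 0.1702]].

Step 3 — form the quadratic (x - mu)^T · Sigma^{-1} · (x - mu):
  Sigma^{-1} · (x - mu) = (-0.4255, -0.4681).
  (x - mu)^T · [Sigma^{-1} · (x - mu)] = (-2)·(-0.4255) + (-2)·(-0.4681) = 1.7872.

Step 4 — take square root: d = √(1.7872) ≈ 1.3369.

d(x, mu) = √(1.7872) ≈ 1.3369


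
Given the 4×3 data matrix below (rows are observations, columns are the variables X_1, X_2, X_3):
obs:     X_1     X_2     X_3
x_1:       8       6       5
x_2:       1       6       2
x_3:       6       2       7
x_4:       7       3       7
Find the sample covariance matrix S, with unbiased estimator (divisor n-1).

Step 1 — column means:
  mean(X_1) = (8 + 1 + 6 + 7) / 4 = 22/4 = 5.5
  mean(X_2) = (6 + 6 + 2 + 3) / 4 = 17/4 = 4.25
  mean(X_3) = (5 + 2 + 7 + 7) / 4 = 21/4 = 5.25

Step 2 — sample covariance S[i,j] = (1/(n-1)) · Σ_k (x_{k,i} - mean_i) · (x_{k,j} - mean_j), with n-1 = 3.
  S[X_1,X_1] = ((2.5)·(2.5) + (-4.5)·(-4.5) + (0.5)·(0.5) + (1.5)·(1.5)) / 3 = 29/3 = 9.6667
  S[X_1,X_2] = ((2.5)·(1.75) + (-4.5)·(1.75) + (0.5)·(-2.25) + (1.5)·(-1.25)) / 3 = -6.5/3 = -2.1667
  S[X_1,X_3] = ((2.5)·(-0.25) + (-4.5)·(-3.25) + (0.5)·(1.75) + (1.5)·(1.75)) / 3 = 17.5/3 = 5.8333
  S[X_2,X_2] = ((1.75)·(1.75) + (1.75)·(1.75) + (-2.25)·(-2.25) + (-1.25)·(-1.25)) / 3 = 12.75/3 = 4.25
  S[X_2,X_3] = ((1.75)·(-0.25) + (1.75)·(-3.25) + (-2.25)·(1.75) + (-1.25)·(1.75)) / 3 = -12.25/3 = -4.0833
  S[X_3,X_3] = ((-0.25)·(-0.25) + (-3.25)·(-3.25) + (1.75)·(1.75) + (1.75)·(1.75)) / 3 = 16.75/3 = 5.5833

S is symmetric (S[j,i] = S[i,j]). Assembling:

S = [[9.6667, -2.1667, 5.8333],
 [-2.1667, 4.25, -4.0833],
 [5.8333, -4.0833, 5.5833]]


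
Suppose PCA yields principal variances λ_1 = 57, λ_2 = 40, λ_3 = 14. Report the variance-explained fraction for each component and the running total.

Step 1 — total variance = trace(Sigma) = Σ λ_i = 57 + 40 + 14 = 111.

Step 2 — fraction explained by component i = λ_i / Σ λ:
  PC1: 57/111 = 0.5135
  PC2: 40/111 = 0.3604
  PC3: 14/111 = 0.1261

Step 3 — cumulative fraction after k components = (λ_1 + ... + λ_k) / Σ λ:
  k = 1: 57/111 = 0.5135
  k = 2: (57 + 40)/111 = 97/111 = 0.8739
  k = 3: (57 + 40 + 14)/111 = 111/111 = 1

Summary (fraction, with percent):

explained: PC1 0.5135 (51.35%), PC2 0.3604 (36.04%), PC3 0.1261 (12.61%);  cumulative: 0.5135, 0.8739, 1


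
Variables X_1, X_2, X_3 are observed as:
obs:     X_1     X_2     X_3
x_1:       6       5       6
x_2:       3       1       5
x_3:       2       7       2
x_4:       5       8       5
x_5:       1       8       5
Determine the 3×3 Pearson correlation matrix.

Step 1 — column means:
  mean(X_1) = (6 + 3 + 2 + 5 + 1) / 5 = 17/5 = 3.4
  mean(X_2) = (5 + 1 + 7 + 8 + 8) / 5 = 29/5 = 5.8
  mean(X_3) = (6 + 5 + 2 + 5 + 5) / 5 = 23/5 = 4.6

Step 2 — sample variances and covariances s[i,j] = (1/(n-1)) · Σ_k (x_{k,i} - mean_i) · (x_{k,j} - mean_j), with n-1 = 4:
  s[X_1,X_1] = ((2.6)·(2.6) + (-0.4)·(-0.4) + (-1.4)·(-1.4) + (1.6)·(1.6) + (-2.4)·(-2.4)) / 4 = 17.2/4 = 4.3
  s[X_1,X_2] = ((2.6)·(-0.8) + (-0.4)·(-4.8) + (-1.4)·(1.2) + (1.6)·(2.2) + (-2.4)·(2.2)) / 4 = -3.6/4 = -0.9
  s[X_1,X_3] = ((2.6)·(1.4) + (-0.4)·(0.4) + (-1.4)·(-2.6) + (1.6)·(0.4) + (-2.4)·(0.4)) / 4 = 6.8/4 = 1.7
  s[X_2,X_2] = ((-0.8)·(-0.8) + (-4.8)·(-4.8) + (1.2)·(1.2) + (2.2)·(2.2) + (2.2)·(2.2)) / 4 = 34.8/4 = 8.7
  s[X_2,X_3] = ((-0.8)·(1.4) + (-4.8)·(0.4) + (1.2)·(-2.6) + (2.2)·(0.4) + (2.2)·(0.4)) / 4 = -4.4/4 = -1.1
  s[X_3,X_3] = ((1.4)·(1.4) + (0.4)·(0.4) + (-2.6)·(-2.6) + (0.4)·(0.4) + (0.4)·(0.4)) / 4 = 9.2/4 = 2.3
  Sample standard deviations s_i = √(s[i,i]):
  s(X_1) = √(4.3) = 2.0736
  s(X_2) = √(8.7) = 2.9496
  s(X_3) = √(2.3) = 1.5166

Step 3 — r_{ij} = s_{ij} / (s_i · s_j):
  r[X_1,X_1] = 1 (diagonal).
  r[X_1,X_2] = -0.9 / (2.0736 · 2.9496) = -0.9 / 6.1164 = -0.1471
  r[X_1,X_3] = 1.7 / (2.0736 · 1.5166) = 1.7 / 3.1448 = 0.5406
  r[X_2,X_2] = 1 (diagonal).
  r[X_2,X_3] = -1.1 / (2.9496 · 1.5166) = -1.1 / 4.4733 = -0.2459
  r[X_3,X_3] = 1 (diagonal).

R is symmetric with unit diagonal. Assembling:

R = [[1, -0.1471, 0.5406],
 [-0.1471, 1, -0.2459],
 [0.5406, -0.2459, 1]]


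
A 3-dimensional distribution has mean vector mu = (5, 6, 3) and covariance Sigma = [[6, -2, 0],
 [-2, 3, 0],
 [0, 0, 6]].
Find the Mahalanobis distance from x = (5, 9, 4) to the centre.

Step 1 — centre the observation: (x - mu) = (0, 3, 1).

Step 2 — invert Sigma (cofactor / det for 3×3, or solve directly):
  Sigma^{-1} = [[0.2143, 0.1429, 0],
 [0.1429, 0.4286, 0],
 [0, 0, 0.1667]].

Step 3 — form the quadratic (x - mu)^T · Sigma^{-1} · (x - mu):
  Sigma^{-1} · (x - mu) = (0.4286, 1.2857, 0.1667).
  (x - mu)^T · [Sigma^{-1} · (x - mu)] = (0)·(0.4286) + (3)·(1.2857) + (1)·(0.1667) = 4.0238.

Step 4 — take square root: d = √(4.0238) ≈ 2.0059.

d(x, mu) = √(4.0238) ≈ 2.0059


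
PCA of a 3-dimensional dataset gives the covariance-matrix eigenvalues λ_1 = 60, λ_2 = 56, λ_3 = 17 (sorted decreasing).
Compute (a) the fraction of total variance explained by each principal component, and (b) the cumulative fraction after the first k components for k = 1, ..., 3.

Step 1 — total variance = trace(Sigma) = Σ λ_i = 60 + 56 + 17 = 133.

Step 2 — fraction explained by component i = λ_i / Σ λ:
  PC1: 60/133 = 0.4511
  PC2: 56/133 = 0.4211
  PC3: 17/133 = 0.1278

Step 3 — cumulative fraction after k components = (λ_1 + ... + λ_k) / Σ λ:
  k = 1: 60/133 = 0.4511
  k = 2: (60 + 56)/133 = 116/133 = 0.8722
  k = 3: (60 + 56 + 17)/133 = 133/133 = 1

Summary (fraction, with percent):

explained: PC1 0.4511 (45.11%), PC2 0.4211 (42.11%), PC3 0.1278 (12.78%);  cumulative: 0.4511, 0.8722, 1


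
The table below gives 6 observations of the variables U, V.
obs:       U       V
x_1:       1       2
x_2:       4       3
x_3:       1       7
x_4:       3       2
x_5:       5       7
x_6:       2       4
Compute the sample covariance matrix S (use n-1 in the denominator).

Step 1 — column means:
  mean(U) = (1 + 4 + 1 + 3 + 5 + 2) / 6 = 16/6 = 2.6667
  mean(V) = (2 + 3 + 7 + 2 + 7 + 4) / 6 = 25/6 = 4.1667

Step 2 — sample covariance S[i,j] = (1/(n-1)) · Σ_k (x_{k,i} - mean_i) · (x_{k,j} - mean_j), with n-1 = 5.
  S[U,U] = ((-1.6667)·(-1.6667) + (1.3333)·(1.3333) + (-1.6667)·(-1.6667) + (0.3333)·(0.3333) + (2.3333)·(2.3333) + (-0.6667)·(-0.6667)) / 5 = 13.3333/5 = 2.6667
  S[U,V] = ((-1.6667)·(-2.1667) + (1.3333)·(-1.1667) + (-1.6667)·(2.8333) + (0.3333)·(-2.1667) + (2.3333)·(2.8333) + (-0.6667)·(-0.1667)) / 5 = 3.3333/5 = 0.6667
  S[V,V] = ((-2.1667)·(-2.1667) + (-1.1667)·(-1.1667) + (2.8333)·(2.8333) + (-2.1667)·(-2.1667) + (2.8333)·(2.8333) + (-0.1667)·(-0.1667)) / 5 = 26.8333/5 = 5.3667

S is symmetric (S[j,i] = S[i,j]). Assembling:

S = [[2.6667, 0.6667],
 [0.6667, 5.3667]]


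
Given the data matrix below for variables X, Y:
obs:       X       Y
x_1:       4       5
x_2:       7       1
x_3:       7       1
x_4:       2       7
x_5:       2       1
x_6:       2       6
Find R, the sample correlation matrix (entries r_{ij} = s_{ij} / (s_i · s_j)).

Step 1 — column means:
  mean(X) = (4 + 7 + 7 + 2 + 2 + 2) / 6 = 24/6 = 4
  mean(Y) = (5 + 1 + 1 + 7 + 1 + 6) / 6 = 21/6 = 3.5

Step 2 — sample variances and covariances s[i,j] = (1/(n-1)) · Σ_k (x_{k,i} - mean_i) · (x_{k,j} - mean_j), with n-1 = 5:
  s[X,X] = ((0)·(0) + (3)·(3) + (3)·(3) + (-2)·(-2) + (-2)·(-2) + (-2)·(-2)) / 5 = 30/5 = 6
  s[X,Y] = ((0)·(1.5) + (3)·(-2.5) + (3)·(-2.5) + (-2)·(3.5) + (-2)·(-2.5) + (-2)·(2.5)) / 5 = -22/5 = -4.4
  s[Y,Y] = ((1.5)·(1.5) + (-2.5)·(-2.5) + (-2.5)·(-2.5) + (3.5)·(3.5) + (-2.5)·(-2.5) + (2.5)·(2.5)) / 5 = 39.5/5 = 7.9
  Sample standard deviations s_i = √(s[i,i]):
  s(X) = √(6) = 2.4495
  s(Y) = √(7.9) = 2.8107

Step 3 — r_{ij} = s_{ij} / (s_i · s_j):
  r[X,X] = 1 (diagonal).
  r[X,Y] = -4.4 / (2.4495 · 2.8107) = -4.4 / 6.8848 = -0.6391
  r[Y,Y] = 1 (diagonal).

R is symmetric with unit diagonal. Assembling:

R = [[1, -0.6391],
 [-0.6391, 1]]


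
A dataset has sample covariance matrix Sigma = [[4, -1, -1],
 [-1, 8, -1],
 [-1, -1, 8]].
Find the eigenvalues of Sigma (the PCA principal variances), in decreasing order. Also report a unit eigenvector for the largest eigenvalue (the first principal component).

Step 1 — characteristic polynomial p(λ) = det(λI - Sigma) = λ³ - tr·λ² + c_1·λ - det, where tr = trace, c_1 = sum of the principal 2×2 minors, det = det(Sigma):
  tr = 4 + 8 + 8 = 20,
  c_1 = (4·8 - (-1)²) + (4·8 - (-1)²) + (8·8 - (-1)²) = 31 + 31 + 63 = 125,
  det = 4·(8·8 - (-1)²) - (-1)·((-1)·8 - (-1)·(-1)) + (-1)·((-1)·(-1) - 8·(-1)) = 4·(63) - (-1)·(-9) + (-1)·(9) = 234.
  So p(λ) = λ³ - 20λ² + 125λ - 234.
Step 2 — look for an integer root (rational root theorem: any rational root is an integer divisor of 234). Testing λ = 9:
  p(9) = 729 - 1620 + 1125 - 234 = 0  ✓
  Dividing out (λ - 9): p(λ) = (λ - 9)(λ² - 11λ + 26).
Step 3 — remaining eigenvalues from the quadratic λ² - 11λ + 26 = 0:
  Δ = 11² - 4·26 = 121 - 104 = 17,  λ = (11 ± √17)/2 = (11 ± 4.1231)/2 ≈ 7.5616 or 3.4384.
  Sorted: λ_1 = 9,  λ_2 = 7.5616,  λ_3 = 3.4384  (check: sum = 20 = tr ✓).

Step 4 — unit eigenvector for λ_1 = 9: v spans the null space of (Sigma - λ_1 I), whose rows are
  r_1 = (-5, -1, -1),  r_2 = (-1, -1, -1),  r_3 = (-1, -1, -1).
  v is orthogonal to every row, so take v ∝ r_1 × r_2 = ((-1)·(-1) - (-1)·(-1), (-1)·(-1) - (-5)·(-1), (-5)·(-1) - (-1)·(-1)) = (0, -4, 4).
  Rescale (divide by 4; multiply by -1 so the first nonzero entry is positive): u = (0, 1, -1).
  ||u|| = √((0)² + (1)² + (-1)²) = √(2) ≈ 1.4142,  v_1 = u/||u|| ≈ (0, 0.7071, -0.7071) (||v_1|| = 1).

λ_1 = 9,  λ_2 = 7.5616,  λ_3 = 3.4384;  v_1 ≈ (0, 0.7071, -0.7071)


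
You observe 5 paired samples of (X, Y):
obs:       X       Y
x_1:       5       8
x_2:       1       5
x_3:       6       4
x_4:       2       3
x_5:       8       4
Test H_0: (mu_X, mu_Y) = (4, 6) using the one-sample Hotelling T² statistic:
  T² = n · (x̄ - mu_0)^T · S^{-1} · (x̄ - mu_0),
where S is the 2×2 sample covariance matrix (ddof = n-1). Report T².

Step 1 — sample mean vector:
  mean(X) = (5 + 1 + 6 + 2 + 8) / 5 = 22/5 = 4.4
  mean(Y) = (8 + 5 + 4 + 3 + 4) / 5 = 24/5 = 4.8
  x̄ = (4.4, 4.8),  deviation x̄ - mu_0 = (4.4, 4.8) - (4, 6) = (0.4, -1.2).

Step 2 — sample covariance matrix, S[i,j] = (1/(n-1)) · Σ_k (x_{k,i} - mean_i) · (x_{k,j} - mean_j), divisor n-1 = 4:
  S[X,X] = ((0.6)·(0.6) + (-3.4)·(-3.4) + (1.6)·(1.6) + (-2.4)·(-2.4) + (3.6)·(3.6)) / 4 = 33.2/4 = 8.3
  S[X,Y] = ((0.6)·(3.2) + (-3.4)·(0.2) + (1.6)·(-0.8) + (-2.4)·(-1.8) + (3.6)·(-0.8)) / 4 = 1.4/4 = 0.35
  S[Y,Y] = ((3.2)·(3.2) + (0.2)·(0.2) + (-0.8)·(-0.8) + (-1.8)·(-1.8) + (-0.8)·(-0.8)) / 4 = 14.8/4 = 3.7
  S = [[8.3, 0.35],
 [0.35, 3.7]].

Step 3 — invert S. det(S) = 8.3·3.7 - (0.35)² = 30.5875.
  S^{-1} = (1/det) · [[d, -b], [-b, a]] = [[0.121, -0.0114],
 [-0.0114, 0.2714]].

Step 4 — quadratic form (x̄ - mu_0)^T · S^{-1} · (x̄ - mu_0):
  S^{-1} · (x̄ - mu_0) = (0.0621, -0.3302),
  (x̄ - mu_0)^T · [...] = (0.4)·(0.0621) + (-1.2)·(-0.3302) = 0.4211.

Step 5 — scale by n: T² = 5 · 0.4211 = 2.1054.

T² ≈ 2.1054


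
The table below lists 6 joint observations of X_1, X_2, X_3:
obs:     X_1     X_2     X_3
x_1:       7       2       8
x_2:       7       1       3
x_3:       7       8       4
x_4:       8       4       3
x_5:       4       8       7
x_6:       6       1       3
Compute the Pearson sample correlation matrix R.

Step 1 — column means:
  mean(X_1) = (7 + 7 + 7 + 8 + 4 + 6) / 6 = 39/6 = 6.5
  mean(X_2) = (2 + 1 + 8 + 4 + 8 + 1) / 6 = 24/6 = 4
  mean(X_3) = (8 + 3 + 4 + 3 + 7 + 3) / 6 = 28/6 = 4.6667

Step 2 — sample variances and covariances s[i,j] = (1/(n-1)) · Σ_k (x_{k,i} - mean_i) · (x_{k,j} - mean_j), with n-1 = 5:
  s[X_1,X_1] = ((0.5)·(0.5) + (0.5)·(0.5) + (0.5)·(0.5) + (1.5)·(1.5) + (-2.5)·(-2.5) + (-0.5)·(-0.5)) / 5 = 9.5/5 = 1.9
  s[X_1,X_2] = ((0.5)·(-2) + (0.5)·(-3) + (0.5)·(4) + (1.5)·(0) + (-2.5)·(4) + (-0.5)·(-3)) / 5 = -9/5 = -1.8
  s[X_1,X_3] = ((0.5)·(3.3333) + (0.5)·(-1.6667) + (0.5)·(-0.6667) + (1.5)·(-1.6667) + (-2.5)·(2.3333) + (-0.5)·(-1.6667)) / 5 = -7/5 = -1.4
  s[X_2,X_2] = ((-2)·(-2) + (-3)·(-3) + (4)·(4) + (0)·(0) + (4)·(4) + (-3)·(-3)) / 5 = 54/5 = 10.8
  s[X_2,X_3] = ((-2)·(3.3333) + (-3)·(-1.6667) + (4)·(-0.6667) + (0)·(-1.6667) + (4)·(2.3333) + (-3)·(-1.6667)) / 5 = 10/5 = 2
  s[X_3,X_3] = ((3.3333)·(3.3333) + (-1.6667)·(-1.6667) + (-0.6667)·(-0.6667) + (-1.6667)·(-1.6667) + (2.3333)·(2.3333) + (-1.6667)·(-1.6667)) / 5 = 25.3333/5 = 5.0667
  Sample standard deviations s_i = √(s[i,i]):
  s(X_1) = √(1.9) = 1.3784
  s(X_2) = √(10.8) = 3.2863
  s(X_3) = √(5.0667) = 2.2509

Step 3 — r_{ij} = s_{ij} / (s_i · s_j):
  r[X_1,X_1] = 1 (diagonal).
  r[X_1,X_2] = -1.8 / (1.3784 · 3.2863) = -1.8 / 4.5299 = -0.3974
  r[X_1,X_3] = -1.4 / (1.3784 · 2.2509) = -1.4 / 3.1027 = -0.4512
  r[X_2,X_2] = 1 (diagonal).
  r[X_2,X_3] = 2 / (3.2863 · 2.2509) = 2 / 7.3973 = 0.2704
  r[X_3,X_3] = 1 (diagonal).

R is symmetric with unit diagonal. Assembling:

R = [[1, -0.3974, -0.4512],
 [-0.3974, 1, 0.2704],
 [-0.4512, 0.2704, 1]]


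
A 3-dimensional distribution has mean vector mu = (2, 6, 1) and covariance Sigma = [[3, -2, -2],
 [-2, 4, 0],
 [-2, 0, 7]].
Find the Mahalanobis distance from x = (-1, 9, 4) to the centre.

Step 1 — centre the observation: (x - mu) = (-3, 3, 3).

Step 2 — invert Sigma (cofactor / det for 3×3, or solve directly):
  Sigma^{-1} = [[0.7, 0.35, 0.2],
 [0.35, 0.425, 0.1],
 [0.2, 0.1, 0.2]].

Step 3 — form the quadratic (x - mu)^T · Sigma^{-1} · (x - mu):
  Sigma^{-1} · (x - mu) = (-0.45, 0.525, 0.3).
  (x - mu)^T · [Sigma^{-1} · (x - mu)] = (-3)·(-0.45) + (3)·(0.525) + (3)·(0.3) = 3.825.

Step 4 — take square root: d = √(3.825) ≈ 1.9558.

d(x, mu) = √(3.825) ≈ 1.9558


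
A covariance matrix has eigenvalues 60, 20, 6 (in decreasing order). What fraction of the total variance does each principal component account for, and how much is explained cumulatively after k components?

Step 1 — total variance = trace(Sigma) = Σ λ_i = 60 + 20 + 6 = 86.

Step 2 — fraction explained by component i = λ_i / Σ λ:
  PC1: 60/86 = 0.6977
  PC2: 20/86 = 0.2326
  PC3: 6/86 = 0.0698

Step 3 — cumulative fraction after k components = (λ_1 + ... + λ_k) / Σ λ:
  k = 1: 60/86 = 0.6977
  k = 2: (60 + 20)/86 = 80/86 = 0.9302
  k = 3: (60 + 20 + 6)/86 = 86/86 = 1

Summary (fraction, with percent):

explained: PC1 0.6977 (69.77%), PC2 0.2326 (23.26%), PC3 0.0698 (6.98%);  cumulative: 0.6977, 0.9302, 1


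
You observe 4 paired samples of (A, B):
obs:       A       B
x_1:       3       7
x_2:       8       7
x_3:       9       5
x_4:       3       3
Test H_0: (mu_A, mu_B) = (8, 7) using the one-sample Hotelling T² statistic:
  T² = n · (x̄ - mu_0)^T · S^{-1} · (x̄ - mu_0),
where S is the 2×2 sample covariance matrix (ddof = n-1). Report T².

Step 1 — sample mean vector:
  mean(A) = (3 + 8 + 9 + 3) / 4 = 23/4 = 5.75
  mean(B) = (7 + 7 + 5 + 3) / 4 = 22/4 = 5.5
  x̄ = (5.75, 5.5),  deviation x̄ - mu_0 = (5.75, 5.5) - (8, 7) = (-2.25, -1.5).

Step 2 — sample covariance matrix, S[i,j] = (1/(n-1)) · Σ_k (x_{k,i} - mean_i) · (x_{k,j} - mean_j), divisor n-1 = 3:
  S[A,A] = ((-2.75)·(-2.75) + (2.25)·(2.25) + (3.25)·(3.25) + (-2.75)·(-2.75)) / 3 = 30.75/3 = 10.25
  S[A,B] = ((-2.75)·(1.5) + (2.25)·(1.5) + (3.25)·(-0.5) + (-2.75)·(-2.5)) / 3 = 4.5/3 = 1.5
  S[B,B] = ((1.5)·(1.5) + (1.5)·(1.5) + (-0.5)·(-0.5) + (-2.5)·(-2.5)) / 3 = 11/3 = 3.6667
  S = [[10.25, 1.5],
 [1.5, 3.6667]].

Step 3 — invert S. det(S) = 10.25·3.6667 - (1.5)² = 35.3333.
  S^{-1} = (1/det) · [[d, -b], [-b, a]] = [[0.1038, -0.0425],
 [-0.0425, 0.2901]].

Step 4 — quadratic form (x̄ - mu_0)^T · S^{-1} · (x̄ - mu_0):
  S^{-1} · (x̄ - mu_0) = (-0.1698, -0.3396),
  (x̄ - mu_0)^T · [...] = (-2.25)·(-0.1698) + (-1.5)·(-0.3396) = 0.8915.

Step 5 — scale by n: T² = 4 · 0.8915 = 3.566.

T² ≈ 3.566


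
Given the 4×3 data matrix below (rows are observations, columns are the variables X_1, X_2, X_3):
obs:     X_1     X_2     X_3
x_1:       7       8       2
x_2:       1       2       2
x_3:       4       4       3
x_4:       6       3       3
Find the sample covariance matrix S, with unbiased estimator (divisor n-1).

Step 1 — column means:
  mean(X_1) = (7 + 1 + 4 + 6) / 4 = 18/4 = 4.5
  mean(X_2) = (8 + 2 + 4 + 3) / 4 = 17/4 = 4.25
  mean(X_3) = (2 + 2 + 3 + 3) / 4 = 10/4 = 2.5

Step 2 — sample covariance S[i,j] = (1/(n-1)) · Σ_k (x_{k,i} - mean_i) · (x_{k,j} - mean_j), with n-1 = 3.
  S[X_1,X_1] = ((2.5)·(2.5) + (-3.5)·(-3.5) + (-0.5)·(-0.5) + (1.5)·(1.5)) / 3 = 21/3 = 7
  S[X_1,X_2] = ((2.5)·(3.75) + (-3.5)·(-2.25) + (-0.5)·(-0.25) + (1.5)·(-1.25)) / 3 = 15.5/3 = 5.1667
  S[X_1,X_3] = ((2.5)·(-0.5) + (-3.5)·(-0.5) + (-0.5)·(0.5) + (1.5)·(0.5)) / 3 = 1/3 = 0.3333
  S[X_2,X_2] = ((3.75)·(3.75) + (-2.25)·(-2.25) + (-0.25)·(-0.25) + (-1.25)·(-1.25)) / 3 = 20.75/3 = 6.9167
  S[X_2,X_3] = ((3.75)·(-0.5) + (-2.25)·(-0.5) + (-0.25)·(0.5) + (-1.25)·(0.5)) / 3 = -1.5/3 = -0.5
  S[X_3,X_3] = ((-0.5)·(-0.5) + (-0.5)·(-0.5) + (0.5)·(0.5) + (0.5)·(0.5)) / 3 = 1/3 = 0.3333

S is symmetric (S[j,i] = S[i,j]). Assembling:

S = [[7, 5.1667, 0.3333],
 [5.1667, 6.9167, -0.5],
 [0.3333, -0.5, 0.3333]]


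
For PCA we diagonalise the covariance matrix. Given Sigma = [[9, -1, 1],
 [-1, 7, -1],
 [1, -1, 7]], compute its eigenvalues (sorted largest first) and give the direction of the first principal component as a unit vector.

Step 1 — characteristic polynomial p(λ) = det(λI - Sigma) = λ³ - tr·λ² + c_1·λ - det, where tr = trace, c_1 = sum of the principal 2×2 minors, det = det(Sigma):
  tr = 9 + 7 + 7 = 23,
  c_1 = (9·7 - (-1)²) + (9·7 - (1)²) + (7·7 - (-1)²) = 62 + 62 + 48 = 172,
  det = 9·(7·7 - (-1)²) - (-1)·((-1)·7 - (-1)·(1)) + (1)·((-1)·(-1) - 7·(1)) = 9·(48) - (-1)·(-6) + (1)·(-6) = 420.
  So p(λ) = λ³ - 23λ² + 172λ - 420.
Step 2 — look for an integer root (rational root theorem: any rational root is an integer divisor of 420). Testing λ = 6:
  p(6) = 216 - 828 + 1032 - 420 = 0  ✓
  Dividing out (λ - 6): p(λ) = (λ - 6)(λ² - 17λ + 70).
Step 3 — remaining eigenvalues from the quadratic λ² - 17λ + 70 = 0:
  Δ = 17² - 4·70 = 289 - 280 = 9,  λ = (17 ± √9)/2 = (17 ± 3)/2 = 10 or 7.
  Sorted: λ_1 = 10,  λ_2 = 7,  λ_3 = 6  (check: sum = 23 = tr ✓).

Step 4 — unit eigenvector for λ_1 = 10: v spans the null space of (Sigma - λ_1 I), whose rows are
  r_1 = (-1, -1, 1),  r_2 = (-1, -3, -1),  r_3 = (1, -1, -3).
  v is orthogonal to every row, so take v ∝ r_1 × r_2 = ((-1)·(-1) - (1)·(-3), (1)·(-1) - (-1)·(-1), (-1)·(-3) - (-1)·(-1)) = (4, -2, 2).
  Rescale (divide by 2): u = (2, -1, 1).
  ||u|| = √((2)² + (-1)² + (1)²) = √(6) ≈ 2.4495,  v_1 = u/||u|| ≈ (0.8165, -0.4082, 0.4082) (||v_1|| = 1).

λ_1 = 10,  λ_2 = 7,  λ_3 = 6;  v_1 ≈ (0.8165, -0.4082, 0.4082)


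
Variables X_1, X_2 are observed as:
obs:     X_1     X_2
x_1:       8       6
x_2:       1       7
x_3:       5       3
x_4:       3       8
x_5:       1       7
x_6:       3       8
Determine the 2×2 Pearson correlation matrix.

Step 1 — column means:
  mean(X_1) = (8 + 1 + 5 + 3 + 1 + 3) / 6 = 21/6 = 3.5
  mean(X_2) = (6 + 7 + 3 + 8 + 7 + 8) / 6 = 39/6 = 6.5

Step 2 — sample variances and covariances s[i,j] = (1/(n-1)) · Σ_k (x_{k,i} - mean_i) · (x_{k,j} - mean_j), with n-1 = 5:
  s[X_1,X_1] = ((4.5)·(4.5) + (-2.5)·(-2.5) + (1.5)·(1.5) + (-0.5)·(-0.5) + (-2.5)·(-2.5) + (-0.5)·(-0.5)) / 5 = 35.5/5 = 7.1
  s[X_1,X_2] = ((4.5)·(-0.5) + (-2.5)·(0.5) + (1.5)·(-3.5) + (-0.5)·(1.5) + (-2.5)·(0.5) + (-0.5)·(1.5)) / 5 = -11.5/5 = -2.3
  s[X_2,X_2] = ((-0.5)·(-0.5) + (0.5)·(0.5) + (-3.5)·(-3.5) + (1.5)·(1.5) + (0.5)·(0.5) + (1.5)·(1.5)) / 5 = 17.5/5 = 3.5
  Sample standard deviations s_i = √(s[i,i]):
  s(X_1) = √(7.1) = 2.6646
  s(X_2) = √(3.5) = 1.8708

Step 3 — r_{ij} = s_{ij} / (s_i · s_j):
  r[X_1,X_1] = 1 (diagonal).
  r[X_1,X_2] = -2.3 / (2.6646 · 1.8708) = -2.3 / 4.985 = -0.4614
  r[X_2,X_2] = 1 (diagonal).

R is symmetric with unit diagonal. Assembling:

R = [[1, -0.4614],
 [-0.4614, 1]]


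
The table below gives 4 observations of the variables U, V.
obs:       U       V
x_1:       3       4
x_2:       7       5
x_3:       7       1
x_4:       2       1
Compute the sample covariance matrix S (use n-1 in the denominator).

Step 1 — column means:
  mean(U) = (3 + 7 + 7 + 2) / 4 = 19/4 = 4.75
  mean(V) = (4 + 5 + 1 + 1) / 4 = 11/4 = 2.75

Step 2 — sample covariance S[i,j] = (1/(n-1)) · Σ_k (x_{k,i} - mean_i) · (x_{k,j} - mean_j), with n-1 = 3.
  S[U,U] = ((-1.75)·(-1.75) + (2.25)·(2.25) + (2.25)·(2.25) + (-2.75)·(-2.75)) / 3 = 20.75/3 = 6.9167
  S[U,V] = ((-1.75)·(1.25) + (2.25)·(2.25) + (2.25)·(-1.75) + (-2.75)·(-1.75)) / 3 = 3.75/3 = 1.25
  S[V,V] = ((1.25)·(1.25) + (2.25)·(2.25) + (-1.75)·(-1.75) + (-1.75)·(-1.75)) / 3 = 12.75/3 = 4.25

S is symmetric (S[j,i] = S[i,j]). Assembling:

S = [[6.9167, 1.25],
 [1.25, 4.25]]


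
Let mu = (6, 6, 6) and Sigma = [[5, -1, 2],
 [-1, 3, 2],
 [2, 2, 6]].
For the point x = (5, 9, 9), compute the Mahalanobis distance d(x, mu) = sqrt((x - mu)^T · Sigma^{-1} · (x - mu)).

Step 1 — centre the observation: (x - mu) = (-1, 3, 3).

Step 2 — invert Sigma (cofactor / det for 3×3, or solve directly):
  Sigma^{-1} = [[0.3182, 0.2273, -0.1818],
 [0.2273, 0.5909, -0.2727],
 [-0.1818, -0.2727, 0.3182]].

Step 3 — form the quadratic (x - mu)^T · Sigma^{-1} · (x - mu):
  Sigma^{-1} · (x - mu) = (-0.1818, 0.7273, 0.3182).
  (x - mu)^T · [Sigma^{-1} · (x - mu)] = (-1)·(-0.1818) + (3)·(0.7273) + (3)·(0.3182) = 3.3182.

Step 4 — take square root: d = √(3.3182) ≈ 1.8216.

d(x, mu) = √(3.3182) ≈ 1.8216


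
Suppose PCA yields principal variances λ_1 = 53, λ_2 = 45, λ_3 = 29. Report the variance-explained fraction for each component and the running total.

Step 1 — total variance = trace(Sigma) = Σ λ_i = 53 + 45 + 29 = 127.

Step 2 — fraction explained by component i = λ_i / Σ λ:
  PC1: 53/127 = 0.4173
  PC2: 45/127 = 0.3543
  PC3: 29/127 = 0.2283

Step 3 — cumulative fraction after k components = (λ_1 + ... + λ_k) / Σ λ:
  k = 1: 53/127 = 0.4173
  k = 2: (53 + 45)/127 = 98/127 = 0.7717
  k = 3: (53 + 45 + 29)/127 = 127/127 = 1

Summary (fraction, with percent):

explained: PC1 0.4173 (41.73%), PC2 0.3543 (35.43%), PC3 0.2283 (22.83%);  cumulative: 0.4173, 0.7717, 1


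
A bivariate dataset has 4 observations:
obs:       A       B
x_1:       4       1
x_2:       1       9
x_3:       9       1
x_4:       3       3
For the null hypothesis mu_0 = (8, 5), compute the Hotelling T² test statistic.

Step 1 — sample mean vector:
  mean(A) = (4 + 1 + 9 + 3) / 4 = 17/4 = 4.25
  mean(B) = (1 + 9 + 1 + 3) / 4 = 14/4 = 3.5
  x̄ = (4.25, 3.5),  deviation x̄ - mu_0 = (4.25, 3.5) - (8, 5) = (-3.75, -1.5).

Step 2 — sample covariance matrix, S[i,j] = (1/(n-1)) · Σ_k (x_{k,i} - mean_i) · (x_{k,j} - mean_j), divisor n-1 = 3:
  S[A,A] = ((-0.25)·(-0.25) + (-3.25)·(-3.25) + (4.75)·(4.75) + (-1.25)·(-1.25)) / 3 = 34.75/3 = 11.5833
  S[A,B] = ((-0.25)·(-2.5) + (-3.25)·(5.5) + (4.75)·(-2.5) + (-1.25)·(-0.5)) / 3 = -28.5/3 = -9.5
  S[B,B] = ((-2.5)·(-2.5) + (5.5)·(5.5) + (-2.5)·(-2.5) + (-0.5)·(-0.5)) / 3 = 43/3 = 14.3333
  S = [[11.5833, -9.5],
 [-9.5, 14.3333]].

Step 3 — invert S. det(S) = 11.5833·14.3333 - (-9.5)² = 75.7778.
  S^{-1} = (1/det) · [[d, -b], [-b, a]] = [[0.1891, 0.1254],
 [0.1254, 0.1529]].

Step 4 — quadratic form (x̄ - mu_0)^T · S^{-1} · (x̄ - mu_0):
  S^{-1} · (x̄ - mu_0) = (-0.8974, -0.6994),
  (x̄ - mu_0)^T · [...] = (-3.75)·(-0.8974) + (-1.5)·(-0.6994) = 4.4142.

Step 5 — scale by n: T² = 4 · 4.4142 = 17.6569.

T² ≈ 17.6569


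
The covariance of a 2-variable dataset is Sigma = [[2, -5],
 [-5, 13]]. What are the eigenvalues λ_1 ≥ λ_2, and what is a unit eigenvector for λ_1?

Step 1 — characteristic polynomial of 2×2 Sigma:
  det(Sigma - λI) = λ² - trace · λ + det = 0.
  trace = 2 + 13 = 15, det = 2·13 - (-5)² = 1.
Step 2 — discriminant:
  Δ = trace² - 4·det = 225 - 4 = 221.
Step 3 — eigenvalues:
  λ = (trace ± √Δ)/2 = (15 ± 14.8661)/2,
  λ_1 = 14.933,  λ_2 = 0.067.

Step 4 — unit eigenvector for λ_1: solve (Sigma - λ_1 I)v = 0. First row:
  (2 - 14.933)·v_x + (-5)·v_y = 0, i.e. (-12.933)·v_x + (-5)·v_y = 0,
  so v ∝ (b, λ_1 - a) = (-5, 12.933); multiply by -1 so the first entry is positive: u = (5, -12.933).
  ||u|| = √((5)² + (-12.933)²) = √(192.2634) ≈ 13.8659,
  v_1 = u/||u|| ≈ (0.3606, -0.9327) (||v_1|| = 1).

λ_1 = 14.933,  λ_2 = 0.067;  v_1 ≈ (0.3606, -0.9327)


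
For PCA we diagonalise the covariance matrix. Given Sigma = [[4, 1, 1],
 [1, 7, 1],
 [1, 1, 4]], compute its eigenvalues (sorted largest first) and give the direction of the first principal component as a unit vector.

Step 1 — characteristic polynomial p(λ) = det(λI - Sigma) = λ³ - tr·λ² + c_1·λ - det, where tr = trace, c_1 = sum of the principal 2×2 minors, det = det(Sigma):
  tr = 4 + 7 + 4 = 15,
  c_1 = (4·7 - (1)²) + (4·4 - (1)²) + (7·4 - (1)²) = 27 + 15 + 27 = 69,
  det = 4·(7·4 - (1)²) - (1)·((1)·4 - (1)·(1)) + (1)·((1)·(1) - 7·(1)) = 4·(27) - (1)·(3) + (1)·(-6) = 99.
  So p(λ) = λ³ - 15λ² + 69λ - 99.
Step 2 — look for an integer root (rational root theorem: any rational root is an integer divisor of 99). Testing λ = 3:
  p(3) = 27 - 135 + 207 - 99 = 0  ✓
  Dividing out (λ - 3): p(λ) = (λ - 3)(λ² - 12λ + 33).
Step 3 — remaining eigenvalues from the quadratic λ² - 12λ + 33 = 0:
  Δ = 12² - 4·33 = 144 - 132 = 12,  λ = (12 ± √12)/2 = (12 ± 3.4641)/2 ≈ 7.7321 or 4.2679.
  Sorted: λ_1 = 7.7321,  λ_2 = 4.2679,  λ_3 = 3  (check: sum = 15 = tr ✓).

Step 4 — unit eigenvector for λ_1 ≈ 7.7321: v spans the null space of (Sigma - λ_1 I), whose rows are
  r_1 = (-3.7321, 1, 1),  r_2 = (1, -0.7321, 1),  r_3 = (1, 1, -3.7321).
  v is orthogonal to every row, so take v ∝ r_1 × r_2 = ((1)·(1) - (1)·(-0.7321), (1)·(1) - (-3.7321)·(1), (-3.7321)·(-0.7321) - (1)·(1)) ≈ (1.7321, 4.7321, 1.7321).
  Let u = (1.7321, 4.7321, 1.7321).
  ||u|| = √((1.7321)² + (4.7321)² + (1.7321)²) = √(28.3923) ≈ 5.3284,  v_1 = u/||u|| ≈ (0.3251, 0.8881, 0.3251) (||v_1|| = 1).

λ_1 = 7.7321,  λ_2 = 4.2679,  λ_3 = 3;  v_1 ≈ (0.3251, 0.8881, 0.3251)


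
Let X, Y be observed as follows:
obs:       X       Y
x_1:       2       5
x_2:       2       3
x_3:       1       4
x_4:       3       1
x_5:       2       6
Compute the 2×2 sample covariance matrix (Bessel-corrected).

Step 1 — column means:
  mean(X) = (2 + 2 + 1 + 3 + 2) / 5 = 10/5 = 2
  mean(Y) = (5 + 3 + 4 + 1 + 6) / 5 = 19/5 = 3.8

Step 2 — sample covariance S[i,j] = (1/(n-1)) · Σ_k (x_{k,i} - mean_i) · (x_{k,j} - mean_j), with n-1 = 4.
  S[X,X] = ((0)·(0) + (0)·(0) + (-1)·(-1) + (1)·(1) + (0)·(0)) / 4 = 2/4 = 0.5
  S[X,Y] = ((0)·(1.2) + (0)·(-0.8) + (-1)·(0.2) + (1)·(-2.8) + (0)·(2.2)) / 4 = -3/4 = -0.75
  S[Y,Y] = ((1.2)·(1.2) + (-0.8)·(-0.8) + (0.2)·(0.2) + (-2.8)·(-2.8) + (2.2)·(2.2)) / 4 = 14.8/4 = 3.7

S is symmetric (S[j,i] = S[i,j]). Assembling:

S = [[0.5, -0.75],
 [-0.75, 3.7]]


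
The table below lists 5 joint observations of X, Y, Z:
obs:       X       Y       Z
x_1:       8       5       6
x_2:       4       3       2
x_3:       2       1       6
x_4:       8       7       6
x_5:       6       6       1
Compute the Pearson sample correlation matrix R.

Step 1 — column means:
  mean(X) = (8 + 4 + 2 + 8 + 6) / 5 = 28/5 = 5.6
  mean(Y) = (5 + 3 + 1 + 7 + 6) / 5 = 22/5 = 4.4
  mean(Z) = (6 + 2 + 6 + 6 + 1) / 5 = 21/5 = 4.2

Step 2 — sample variances and covariances s[i,j] = (1/(n-1)) · Σ_k (x_{k,i} - mean_i) · (x_{k,j} - mean_j), with n-1 = 4:
  s[X,X] = ((2.4)·(2.4) + (-1.6)·(-1.6) + (-3.6)·(-3.6) + (2.4)·(2.4) + (0.4)·(0.4)) / 4 = 27.2/4 = 6.8
  s[X,Y] = ((2.4)·(0.6) + (-1.6)·(-1.4) + (-3.6)·(-3.4) + (2.4)·(2.6) + (0.4)·(1.6)) / 4 = 22.8/4 = 5.7
  s[X,Z] = ((2.4)·(1.8) + (-1.6)·(-2.2) + (-3.6)·(1.8) + (2.4)·(1.8) + (0.4)·(-3.2)) / 4 = 4.4/4 = 1.1
  s[Y,Y] = ((0.6)·(0.6) + (-1.4)·(-1.4) + (-3.4)·(-3.4) + (2.6)·(2.6) + (1.6)·(1.6)) / 4 = 23.2/4 = 5.8
  s[Y,Z] = ((0.6)·(1.8) + (-1.4)·(-2.2) + (-3.4)·(1.8) + (2.6)·(1.8) + (1.6)·(-3.2)) / 4 = -2.4/4 = -0.6
  s[Z,Z] = ((1.8)·(1.8) + (-2.2)·(-2.2) + (1.8)·(1.8) + (1.8)·(1.8) + (-3.2)·(-3.2)) / 4 = 24.8/4 = 6.2
  Sample standard deviations s_i = √(s[i,i]):
  s(X) = √(6.8) = 2.6077
  s(Y) = √(5.8) = 2.4083
  s(Z) = √(6.2) = 2.49

Step 3 — r_{ij} = s_{ij} / (s_i · s_j):
  r[X,X] = 1 (diagonal).
  r[X,Y] = 5.7 / (2.6077 · 2.4083) = 5.7 / 6.2801 = 0.9076
  r[X,Z] = 1.1 / (2.6077 · 2.49) = 1.1 / 6.4931 = 0.1694
  r[Y,Y] = 1 (diagonal).
  r[Y,Z] = -0.6 / (2.4083 · 2.49) = -0.6 / 5.9967 = -0.1001
  r[Z,Z] = 1 (diagonal).

R is symmetric with unit diagonal. Assembling:

R = [[1, 0.9076, 0.1694],
 [0.9076, 1, -0.1001],
 [0.1694, -0.1001, 1]]


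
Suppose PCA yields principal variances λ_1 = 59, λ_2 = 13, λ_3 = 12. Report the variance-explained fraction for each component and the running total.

Step 1 — total variance = trace(Sigma) = Σ λ_i = 59 + 13 + 12 = 84.

Step 2 — fraction explained by component i = λ_i / Σ λ:
  PC1: 59/84 = 0.7024
  PC2: 13/84 = 0.1548
  PC3: 12/84 = 0.1429

Step 3 — cumulative fraction after k components = (λ_1 + ... + λ_k) / Σ λ:
  k = 1: 59/84 = 0.7024
  k = 2: (59 + 13)/84 = 72/84 = 0.8571
  k = 3: (59 + 13 + 12)/84 = 84/84 = 1

Summary (fraction, with percent):

explained: PC1 0.7024 (70.24%), PC2 0.1548 (15.48%), PC3 0.1429 (14.29%);  cumulative: 0.7024, 0.8571, 1


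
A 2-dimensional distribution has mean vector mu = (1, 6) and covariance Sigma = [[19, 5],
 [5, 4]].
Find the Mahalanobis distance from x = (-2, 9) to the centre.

Step 1 — centre the observation: (x - mu) = (-3, 3).

Step 2 — invert Sigma. det(Sigma) = 19·4 - (5)² = 51.
  Sigma^{-1} = (1/det) · [[d, -b], [-b, a]] = [[0.0784, -0.098],
 [-0.098, 0.3725]].

Step 3 — form the quadratic (x - mu)^T · Sigma^{-1} · (x - mu):
  Sigma^{-1} · (x - mu) = (-0.5294, 1.4118).
  (x - mu)^T · [Sigma^{-1} · (x - mu)] = (-3)·(-0.5294) + (3)·(1.4118) = 5.8235.

Step 4 — take square root: d = √(5.8235) ≈ 2.4132.

d(x, mu) = √(5.8235) ≈ 2.4132


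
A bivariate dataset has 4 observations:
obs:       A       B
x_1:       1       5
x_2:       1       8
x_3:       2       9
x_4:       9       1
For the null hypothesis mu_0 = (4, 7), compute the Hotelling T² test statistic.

Step 1 — sample mean vector:
  mean(A) = (1 + 1 + 2 + 9) / 4 = 13/4 = 3.25
  mean(B) = (5 + 8 + 9 + 1) / 4 = 23/4 = 5.75
  x̄ = (3.25, 5.75),  deviation x̄ - mu_0 = (3.25, 5.75) - (4, 7) = (-0.75, -1.25).

Step 2 — sample covariance matrix, S[i,j] = (1/(n-1)) · Σ_k (x_{k,i} - mean_i) · (x_{k,j} - mean_j), divisor n-1 = 3:
  S[A,A] = ((-2.25)·(-2.25) + (-2.25)·(-2.25) + (-1.25)·(-1.25) + (5.75)·(5.75)) / 3 = 44.75/3 = 14.9167
  S[A,B] = ((-2.25)·(-0.75) + (-2.25)·(2.25) + (-1.25)·(3.25) + (5.75)·(-4.75)) / 3 = -34.75/3 = -11.5833
  S[B,B] = ((-0.75)·(-0.75) + (2.25)·(2.25) + (3.25)·(3.25) + (-4.75)·(-4.75)) / 3 = 38.75/3 = 12.9167
  S = [[14.9167, -11.5833],
 [-11.5833, 12.9167]].

Step 3 — invert S. det(S) = 14.9167·12.9167 - (-11.5833)² = 58.5.
  S^{-1} = (1/det) · [[d, -b], [-b, a]] = [[0.2208, 0.198],
 [0.198, 0.255]].

Step 4 — quadratic form (x̄ - mu_0)^T · S^{-1} · (x̄ - mu_0):
  S^{-1} · (x̄ - mu_0) = (-0.4131, -0.4672),
  (x̄ - mu_0)^T · [...] = (-0.75)·(-0.4131) + (-1.25)·(-0.4672) = 0.8939.

Step 5 — scale by n: T² = 4 · 0.8939 = 3.5755.

T² ≈ 3.5755


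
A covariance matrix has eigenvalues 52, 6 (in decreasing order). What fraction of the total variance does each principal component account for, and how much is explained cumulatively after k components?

Step 1 — total variance = trace(Sigma) = Σ λ_i = 52 + 6 = 58.

Step 2 — fraction explained by component i = λ_i / Σ λ:
  PC1: 52/58 = 0.8966
  PC2: 6/58 = 0.1034

Step 3 — cumulative fraction after k components = (λ_1 + ... + λ_k) / Σ λ:
  k = 1: 52/58 = 0.8966
  k = 2: (52 + 6)/58 = 58/58 = 1

Summary (fraction, with percent):

explained: PC1 0.8966 (89.66%), PC2 0.1034 (10.34%);  cumulative: 0.8966, 1


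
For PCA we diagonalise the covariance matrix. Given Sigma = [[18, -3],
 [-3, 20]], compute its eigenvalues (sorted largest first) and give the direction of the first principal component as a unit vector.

Step 1 — characteristic polynomial of 2×2 Sigma:
  det(Sigma - λI) = λ² - trace · λ + det = 0.
  trace = 18 + 20 = 38, det = 18·20 - (-3)² = 351.
Step 2 — discriminant:
  Δ = trace² - 4·det = 1444 - 1404 = 40.
Step 3 — eigenvalues:
  λ = (trace ± √Δ)/2 = (38 ± 6.3246)/2,
  λ_1 = 22.1623,  λ_2 = 15.8377.

Step 4 — unit eigenvector for λ_1: solve (Sigma - λ_1 I)v = 0. First row:
  (18 - 22.1623)·v_x + (-3)·v_y = 0, i.e. (-4.1623)·v_x + (-3)·v_y = 0,
  so v ∝ (b, λ_1 - a) = (-3, 4.1623); multiply by -1 so the first entry is positive: u = (3, -4.1623).
  ||u|| = √((3)² + (-4.1623)²) = √(26.3246) ≈ 5.1307,
  v_1 = u/||u|| ≈ (0.5847, -0.8112) (||v_1|| = 1).

λ_1 = 22.1623,  λ_2 = 15.8377;  v_1 ≈ (0.5847, -0.8112)


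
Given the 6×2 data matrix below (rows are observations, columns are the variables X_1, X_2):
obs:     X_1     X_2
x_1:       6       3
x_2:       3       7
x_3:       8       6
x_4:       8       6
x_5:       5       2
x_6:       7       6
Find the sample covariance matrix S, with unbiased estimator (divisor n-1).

Step 1 — column means:
  mean(X_1) = (6 + 3 + 8 + 8 + 5 + 7) / 6 = 37/6 = 6.1667
  mean(X_2) = (3 + 7 + 6 + 6 + 2 + 6) / 6 = 30/6 = 5

Step 2 — sample covariance S[i,j] = (1/(n-1)) · Σ_k (x_{k,i} - mean_i) · (x_{k,j} - mean_j), with n-1 = 5.
  S[X_1,X_1] = ((-0.1667)·(-0.1667) + (-3.1667)·(-3.1667) + (1.8333)·(1.8333) + (1.8333)·(1.8333) + (-1.1667)·(-1.1667) + (0.8333)·(0.8333)) / 5 = 18.8333/5 = 3.7667
  S[X_1,X_2] = ((-0.1667)·(-2) + (-3.1667)·(2) + (1.8333)·(1) + (1.8333)·(1) + (-1.1667)·(-3) + (0.8333)·(1)) / 5 = 2/5 = 0.4
  S[X_2,X_2] = ((-2)·(-2) + (2)·(2) + (1)·(1) + (1)·(1) + (-3)·(-3) + (1)·(1)) / 5 = 20/5 = 4

S is symmetric (S[j,i] = S[i,j]). Assembling:

S = [[3.7667, 0.4],
 [0.4, 4]]


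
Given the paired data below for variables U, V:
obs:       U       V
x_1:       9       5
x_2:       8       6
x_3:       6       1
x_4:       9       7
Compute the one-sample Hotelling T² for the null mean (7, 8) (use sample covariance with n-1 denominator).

Step 1 — sample mean vector:
  mean(U) = (9 + 8 + 6 + 9) / 4 = 32/4 = 8
  mean(V) = (5 + 6 + 1 + 7) / 4 = 19/4 = 4.75
  x̄ = (8, 4.75),  deviation x̄ - mu_0 = (8, 4.75) - (7, 8) = (1, -3.25).

Step 2 — sample covariance matrix, S[i,j] = (1/(n-1)) · Σ_k (x_{k,i} - mean_i) · (x_{k,j} - mean_j), divisor n-1 = 3:
  S[U,U] = ((1)·(1) + (0)·(0) + (-2)·(-2) + (1)·(1)) / 3 = 6/3 = 2
  S[U,V] = ((1)·(0.25) + (0)·(1.25) + (-2)·(-3.75) + (1)·(2.25)) / 3 = 10/3 = 3.3333
  S[V,V] = ((0.25)·(0.25) + (1.25)·(1.25) + (-3.75)·(-3.75) + (2.25)·(2.25)) / 3 = 20.75/3 = 6.9167
  S = [[2, 3.3333],
 [3.3333, 6.9167]].

Step 3 — invert S. det(S) = 2·6.9167 - (3.3333)² = 2.7222.
  S^{-1} = (1/det) · [[d, -b], [-b, a]] = [[2.5408, -1.2245],
 [-1.2245, 0.7347]].

Step 4 — quadratic form (x̄ - mu_0)^T · S^{-1} · (x̄ - mu_0):
  S^{-1} · (x̄ - mu_0) = (6.5204, -3.6122),
  (x̄ - mu_0)^T · [...] = (1)·(6.5204) + (-3.25)·(-3.6122) = 18.2602.

Step 5 — scale by n: T² = 4 · 18.2602 = 73.0408.

T² ≈ 73.0408


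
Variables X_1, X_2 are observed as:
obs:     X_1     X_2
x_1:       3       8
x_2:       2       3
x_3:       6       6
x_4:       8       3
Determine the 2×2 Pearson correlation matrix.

Step 1 — column means:
  mean(X_1) = (3 + 2 + 6 + 8) / 4 = 19/4 = 4.75
  mean(X_2) = (8 + 3 + 6 + 3) / 4 = 20/4 = 5

Step 2 — sample variances and covariances s[i,j] = (1/(n-1)) · Σ_k (x_{k,i} - mean_i) · (x_{k,j} - mean_j), with n-1 = 3:
  s[X_1,X_1] = ((-1.75)·(-1.75) + (-2.75)·(-2.75) + (1.25)·(1.25) + (3.25)·(3.25)) / 3 = 22.75/3 = 7.5833
  s[X_1,X_2] = ((-1.75)·(3) + (-2.75)·(-2) + (1.25)·(1) + (3.25)·(-2)) / 3 = -5/3 = -1.6667
  s[X_2,X_2] = ((3)·(3) + (-2)·(-2) + (1)·(1) + (-2)·(-2)) / 3 = 18/3 = 6
  Sample standard deviations s_i = √(s[i,i]):
  s(X_1) = √(7.5833) = 2.7538
  s(X_2) = √(6) = 2.4495

Step 3 — r_{ij} = s_{ij} / (s_i · s_j):
  r[X_1,X_1] = 1 (diagonal).
  r[X_1,X_2] = -1.6667 / (2.7538 · 2.4495) = -1.6667 / 6.7454 = -0.2471
  r[X_2,X_2] = 1 (diagonal).

R is symmetric with unit diagonal. Assembling:

R = [[1, -0.2471],
 [-0.2471, 1]]


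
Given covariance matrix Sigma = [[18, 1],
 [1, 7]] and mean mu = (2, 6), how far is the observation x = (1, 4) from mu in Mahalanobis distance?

Step 1 — centre the observation: (x - mu) = (-1, -2).

Step 2 — invert Sigma. det(Sigma) = 18·7 - (1)² = 125.
  Sigma^{-1} = (1/det) · [[d, -b], [-b, a]] = [[0.056, -0.008],
 [-0.008, 0.144]].

Step 3 — form the quadratic (x - mu)^T · Sigma^{-1} · (x - mu):
  Sigma^{-1} · (x - mu) = (-0.04, -0.28).
  (x - mu)^T · [Sigma^{-1} · (x - mu)] = (-1)·(-0.04) + (-2)·(-0.28) = 0.6.

Step 4 — take square root: d = √(0.6) ≈ 0.7746.

d(x, mu) = √(0.6) ≈ 0.7746


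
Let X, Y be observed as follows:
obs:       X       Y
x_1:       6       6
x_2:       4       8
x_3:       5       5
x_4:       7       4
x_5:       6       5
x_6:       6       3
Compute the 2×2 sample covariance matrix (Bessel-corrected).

Step 1 — column means:
  mean(X) = (6 + 4 + 5 + 7 + 6 + 6) / 6 = 34/6 = 5.6667
  mean(Y) = (6 + 8 + 5 + 4 + 5 + 3) / 6 = 31/6 = 5.1667

Step 2 — sample covariance S[i,j] = (1/(n-1)) · Σ_k (x_{k,i} - mean_i) · (x_{k,j} - mean_j), with n-1 = 5.
  S[X,X] = ((0.3333)·(0.3333) + (-1.6667)·(-1.6667) + (-0.6667)·(-0.6667) + (1.3333)·(1.3333) + (0.3333)·(0.3333) + (0.3333)·(0.3333)) / 5 = 5.3333/5 = 1.0667
  S[X,Y] = ((0.3333)·(0.8333) + (-1.6667)·(2.8333) + (-0.6667)·(-0.1667) + (1.3333)·(-1.1667) + (0.3333)·(-0.1667) + (0.3333)·(-2.1667)) / 5 = -6.6667/5 = -1.3333
  S[Y,Y] = ((0.8333)·(0.8333) + (2.8333)·(2.8333) + (-0.1667)·(-0.1667) + (-1.1667)·(-1.1667) + (-0.1667)·(-0.1667) + (-2.1667)·(-2.1667)) / 5 = 14.8333/5 = 2.9667

S is symmetric (S[j,i] = S[i,j]). Assembling:

S = [[1.0667, -1.3333],
 [-1.3333, 2.9667]]
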